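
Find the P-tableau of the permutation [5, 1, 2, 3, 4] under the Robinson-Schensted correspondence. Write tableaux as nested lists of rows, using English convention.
Insert 5: appended to row 1. P = [[5]].
Insert 1: 1 bumps 5 from row 1; 5 starts row 2. P = [[1], [5]].
Insert 2: appended to row 1. P = [[1, 2], [5]].
Insert 3: appended to row 1. P = [[1, 2, 3], [5]].
Insert 4: appended to row 1. P = [[1, 2, 3, 4], [5]].

So P = [[1, 2, 3, 4], [5]].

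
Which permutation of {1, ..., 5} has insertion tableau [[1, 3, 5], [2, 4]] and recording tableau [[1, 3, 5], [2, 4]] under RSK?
Reverse the RSK construction: for i from n down to 1, find the cell of Q containing i, remove the entry at that cell from P, and reverse-bump it up through P; the value ejected from row 1 is w(i).

Step i=5: Q has 5 at row 1, column 3; remove that cell from P, ejecting 5. So w(5) = 5. P is now [[1, 3], [2, 4]].
Step i=4: Q has 4 at row 2, column 2; remove 4 from row 2 of P and reverse-bump: 4 enters row 1 and ejects 3. So w(4) = 3. P is now [[1, 4], [2]].
Step i=3: Q has 3 at row 1, column 2; remove that cell from P, ejecting 4. So w(3) = 4. P is now [[1], [2]].
Step i=2: Q has 2 at row 2, column 1; remove 2 from row 2 of P and reverse-bump: 2 enters row 1 and ejects 1. So w(2) = 1. P is now [[2]].
Step i=1: Q has 1 at row 1, column 1; remove that cell from P, ejecting 2. So w(1) = 2. P is now [].

So w = 2 1 4 3 5.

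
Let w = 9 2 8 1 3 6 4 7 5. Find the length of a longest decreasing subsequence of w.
4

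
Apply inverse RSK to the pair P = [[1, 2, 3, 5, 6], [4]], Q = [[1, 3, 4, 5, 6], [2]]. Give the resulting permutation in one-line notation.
Reverse RSK: for i = n, n-1, ..., 1, locate i in Q, remove the corresponding corner cell from P, and reverse-bump its entry up through P; the value ejected from row 1 is w(i).

So w = 4 1 2 3 5 6.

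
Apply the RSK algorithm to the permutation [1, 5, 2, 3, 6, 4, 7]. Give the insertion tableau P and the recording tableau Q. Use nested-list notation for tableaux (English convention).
Insert each entry of the permutation into P by Schensted row insertion, recording in Q the position of each new cell.

Insert 1: appended to row 1. P = [[1]], Q = [[1]].
Insert 5: appended to row 1. P = [[1, 5]], Q = [[1, 2]].
Insert 2: 2 bumps 5 from row 1; 5 starts row 2. P = [[1, 2], [5]], Q = [[1, 2], [3]].
Insert 3: appended to row 1. P = [[1, 2, 3], [5]], Q = [[1, 2, 4], [3]].
Insert 6: appended to row 1. P = [[1, 2, 3, 6], [5]], Q = [[1, 2, 4, 5], [3]].
Insert 4: 4 bumps 6 from row 1; 6 appends to row 2. P = [[1, 2, 3, 4], [5, 6]], Q = [[1, 2, 4, 5], [3, 6]].
Insert 7: appended to row 1. P = [[1, 2, 3, 4, 7], [5, 6]], Q = [[1, 2, 4, 5, 7], [3, 6]].

So P = [[1, 2, 3, 4, 7], [5, 6]], Q = [[1, 2, 4, 5, 7], [3, 6]].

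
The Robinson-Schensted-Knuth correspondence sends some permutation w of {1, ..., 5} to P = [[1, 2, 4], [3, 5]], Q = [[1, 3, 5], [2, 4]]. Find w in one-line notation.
Reverse the RSK construction: for i from n down to 1, find the cell of Q containing i, remove the entry at that cell from P, and reverse-bump it up through P; the value ejected from row 1 is w(i).

Step i=5: Q has 5 at row 1, column 3; remove that cell from P, ejecting 4. So w(5) = 4. P is now [[1, 2], [3, 5]].
Step i=4: Q has 4 at row 2, column 2; remove 5 from row 2 of P and reverse-bump: 5 enters row 1 and ejects 2. So w(4) = 2. P is now [[1, 5], [3]].
Step i=3: Q has 3 at row 1, column 2; remove that cell from P, ejecting 5. So w(3) = 5. P is now [[1], [3]].
Step i=2: Q has 2 at row 2, column 1; remove 3 from row 2 of P and reverse-bump: 3 enters row 1 and ejects 1. So w(2) = 1. P is now [[3]].
Step i=1: Q has 1 at row 1, column 1; remove that cell from P, ejecting 3. So w(1) = 3. P is now [].

So w = 3 1 5 2 4.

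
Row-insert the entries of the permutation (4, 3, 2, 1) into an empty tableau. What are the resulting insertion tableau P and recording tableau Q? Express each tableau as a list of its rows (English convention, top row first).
Insert each entry of the permutation into P by Schensted row insertion, recording in Q the position of each new cell.

Insert 4: appended to row 1. P = [[4]].
Insert 3: 3 bumps 4 from row 1; 4 starts row 2. P = [[3], [4]].
Insert 2: 2 bumps 3 from row 1; 3 bumps 4 from row 2; 4 starts row 3. P = [[2], [3], [4]].
Insert 1: 1 bumps 2 from row 1; 2 bumps 3 from row 2; 3 bumps 4 from row 3; 4 starts row 4. P = [[1], [2], [3], [4]].

So P = [[1], [2], [3], [4]], Q = [[1], [2], [3], [4]].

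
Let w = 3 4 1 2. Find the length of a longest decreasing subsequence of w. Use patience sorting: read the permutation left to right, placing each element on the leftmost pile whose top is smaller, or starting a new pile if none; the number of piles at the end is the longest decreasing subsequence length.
2

3: new pile. tops = [3]
4: onto pile 1 (replacing 3). tops = [4]
1: new pile. tops = [4, 1]
2: onto pile 2 (replacing 1). tops = [4, 2]

2 piles, so the longest decreasing subsequence has length 2.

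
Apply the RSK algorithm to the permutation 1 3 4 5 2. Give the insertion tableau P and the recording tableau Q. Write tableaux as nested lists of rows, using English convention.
P = [[1, 2, 4, 5], [3]], Q = [[1, 2, 3, 4], [5]]

Insert each entry of the permutation into P by Schensted row insertion, recording in Q the position of each new cell.

After inserting 1: P = [[1]].
After inserting 3: P = [[1, 3]].
After inserting 4: P = [[1, 3, 4]].
After inserting 5: P = [[1, 3, 4, 5]].
After inserting 2: P = [[1, 2, 4, 5], [3]].

So P = [[1, 2, 4, 5], [3]], Q = [[1, 2, 3, 4], [5]].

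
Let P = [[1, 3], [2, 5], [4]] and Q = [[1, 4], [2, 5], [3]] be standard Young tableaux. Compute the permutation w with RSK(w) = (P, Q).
4 2 1 5 3

Reverse the RSK construction: for i from n down to 1, find the cell of Q containing i, remove the entry at that cell from P, and reverse-bump it up through P; the value ejected from row 1 is w(i).

Step i=5: Q has 5 at row 2, column 2; remove 5 from row 2 of P and reverse-bump: 5 enters row 1 and ejects 3. So w(5) = 3. P is now [[1, 5], [2], [4]].
Step i=4: Q has 4 at row 1, column 2; remove that cell from P, ejecting 5. So w(4) = 5. P is now [[1], [2], [4]].
Step i=3: Q has 3 at row 3, column 1; remove 4 from row 3 of P and reverse-bump: 4 enters row 2 and ejects 2; 2 enters row 1 and ejects 1. So w(3) = 1. P is now [[2], [4]].
Step i=2: Q has 2 at row 2, column 1; remove 4 from row 2 of P and reverse-bump: 4 enters row 1 and ejects 2. So w(2) = 2. P is now [[4]].
Step i=1: Q has 1 at row 1, column 1; remove that cell from P, ejecting 4. So w(1) = 4. P is now [].

So w = 4 2 1 5 3.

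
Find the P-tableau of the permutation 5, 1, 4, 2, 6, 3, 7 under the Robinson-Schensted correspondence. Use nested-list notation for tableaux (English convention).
P = [[1, 2, 3, 7], [4, 6], [5]]

After inserting 5: P = [[5]].
After inserting 1: P = [[1], [5]].
After inserting 4: P = [[1, 4], [5]].
After inserting 2: P = [[1, 2], [4], [5]].
After inserting 6: P = [[1, 2, 6], [4], [5]].
After inserting 3: P = [[1, 2, 3], [4, 6], [5]].
After inserting 7: P = [[1, 2, 3, 7], [4, 6], [5]].

So P = [[1, 2, 3, 7], [4, 6], [5]].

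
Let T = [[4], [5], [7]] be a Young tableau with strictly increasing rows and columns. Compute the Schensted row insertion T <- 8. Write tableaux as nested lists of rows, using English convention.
[[4, 8], [5], [7]]

8 is larger than every entry of row 1, so it is appended to row 1. The new tableau is [[4, 8], [5], [7]].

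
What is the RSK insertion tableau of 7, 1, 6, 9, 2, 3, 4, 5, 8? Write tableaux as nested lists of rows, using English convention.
Insert 7: appended to row 1. P = [[7]].
Insert 1: 1 bumps 7 from row 1; 7 starts row 2. P = [[1], [7]].
Insert 6: appended to row 1. P = [[1, 6], [7]].
Insert 9: appended to row 1. P = [[1, 6, 9], [7]].
Insert 2: 2 bumps 6 from row 1; 6 bumps 7 from row 2; 7 starts row 3. P = [[1, 2, 9], [6], [7]].
Insert 3: 3 bumps 9 from row 1; 9 appends to row 2. P = [[1, 2, 3], [6, 9], [7]].
Insert 4: appended to row 1. P = [[1, 2, 3, 4], [6, 9], [7]].
Insert 5: appended to row 1. P = [[1, 2, 3, 4, 5], [6, 9], [7]].
Insert 8: appended to row 1. P = [[1, 2, 3, 4, 5, 8], [6, 9], [7]].

So P = [[1, 2, 3, 4, 5, 8], [6, 9], [7]].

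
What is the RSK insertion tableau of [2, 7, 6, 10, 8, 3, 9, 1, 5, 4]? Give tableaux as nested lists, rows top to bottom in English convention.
Insert 2: appended to row 1. P = [[2]].
Insert 7: appended to row 1. P = [[2, 7]].
Insert 6: 6 bumps 7 from row 1; 7 starts row 2. P = [[2, 6], [7]].
Insert 10: appended to row 1. P = [[2, 6, 10], [7]].
Insert 8: 8 bumps 10 from row 1; 10 appends to row 2. P = [[2, 6, 8], [7, 10]].
Insert 3: 3 bumps 6 from row 1; 6 bumps 7 from row 2; 7 starts row 3. P = [[2, 3, 8], [6, 10], [7]].
Insert 9: appended to row 1. P = [[2, 3, 8, 9], [6, 10], [7]].
Insert 1: 1 bumps 2 from row 1; 2 bumps 6 from row 2; 6 bumps 7 from row 3; 7 starts row 4. P = [[1, 3, 8, 9], [2, 10], [6], [7]].
Insert 5: 5 bumps 8 from row 1; 8 bumps 10 from row 2; 10 appends to row 3. P = [[1, 3, 5, 9], [2, 8], [6, 10], [7]].
Insert 4: 4 bumps 5 from row 1; 5 bumps 8 from row 2; 8 bumps 10 from row 3; 10 appends to row 4. P = [[1, 3, 4, 9], [2, 5], [6, 8], [7, 10]].

So P = [[1, 3, 4, 9], [2, 5], [6, 8], [7, 10]].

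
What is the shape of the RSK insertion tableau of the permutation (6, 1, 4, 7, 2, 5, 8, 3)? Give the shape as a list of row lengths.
Row-insert each entry into an empty tableau.

After inserting 6: P = [[6]].
After inserting 1: P = [[1], [6]].
After inserting 4: P = [[1, 4], [6]].
After inserting 7: P = [[1, 4, 7], [6]].
After inserting 2: P = [[1, 2, 7], [4], [6]].
After inserting 5: P = [[1, 2, 5], [4, 7], [6]].
After inserting 8: P = [[1, 2, 5, 8], [4, 7], [6]].
After inserting 3: P = [[1, 2, 3, 8], [4, 5], [6, 7]].

The final insertion tableau P = [[1, 2, 3, 8], [4, 5], [6, 7]] has shape [4, 2, 2].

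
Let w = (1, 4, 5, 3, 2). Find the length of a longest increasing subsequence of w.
3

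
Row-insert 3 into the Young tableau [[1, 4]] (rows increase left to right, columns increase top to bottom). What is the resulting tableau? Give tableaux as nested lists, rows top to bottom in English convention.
In row 1, 3 replaces 4 (the leftmost entry greater than 3); 4 is bumped to row 2. 4 starts a new row 2. The new tableau is [[1, 3], [4]].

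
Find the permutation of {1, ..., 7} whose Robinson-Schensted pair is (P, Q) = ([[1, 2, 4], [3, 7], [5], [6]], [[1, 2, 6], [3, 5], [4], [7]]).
6 7 5 1 3 4 2

Reverse the RSK construction: for i from n down to 1, find the cell of Q containing i, remove the entry at that cell from P, and reverse-bump it up through P; the value ejected from row 1 is w(i).

Step i=7: Q has 7 at row 4, column 1; remove 6 from row 4 of P and reverse-bump: 6 enters row 3 and ejects 5; 5 enters row 2 and ejects 3; 3 enters row 1 and ejects 2. So w(7) = 2. P is now [[1, 3, 4], [5, 7], [6]].
Step i=6: Q has 6 at row 1, column 3; remove that cell from P, ejecting 4. So w(6) = 4. P is now [[1, 3], [5, 7], [6]].
Step i=5: Q has 5 at row 2, column 2; remove 7 from row 2 of P and reverse-bump: 7 enters row 1 and ejects 3. So w(5) = 3. P is now [[1, 7], [5], [6]].
Step i=4: Q has 4 at row 3, column 1; remove 6 from row 3 of P and reverse-bump: 6 enters row 2 and ejects 5; 5 enters row 1 and ejects 1. So w(4) = 1. P is now [[5, 7], [6]].
Step i=3: Q has 3 at row 2, column 1; remove 6 from row 2 of P and reverse-bump: 6 enters row 1 and ejects 5. So w(3) = 5. P is now [[6, 7]].
Step i=2: Q has 2 at row 1, column 2; remove that cell from P, ejecting 7. So w(2) = 7. P is now [[6]].
Step i=1: Q has 1 at row 1, column 1; remove that cell from P, ejecting 6. So w(1) = 6. P is now [].

So w = 6 7 5 1 3 4 2.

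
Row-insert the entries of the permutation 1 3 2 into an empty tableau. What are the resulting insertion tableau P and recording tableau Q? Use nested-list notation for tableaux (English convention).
Insert each entry of the permutation into P by Schensted row insertion, recording in Q the position of each new cell.

Insert 1: appended to row 1. P = [[1]], Q = [[1]].
Insert 3: appended to row 1. P = [[1, 3]], Q = [[1, 2]].
Insert 2: 2 bumps 3 from row 1; 3 starts row 2. P = [[1, 2], [3]], Q = [[1, 2], [3]].

So P = [[1, 2], [3]], Q = [[1, 2], [3]].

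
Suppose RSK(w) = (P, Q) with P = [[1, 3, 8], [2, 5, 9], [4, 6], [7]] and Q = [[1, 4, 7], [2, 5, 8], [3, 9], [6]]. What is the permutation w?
Reverse the RSK construction: for i from n down to 1, find the cell of Q containing i, remove the entry at that cell from P, and reverse-bump it up through P; the value ejected from row 1 is w(i).

Step i=9: Q has 9 at row 3, column 2; remove 6 from row 3 of P and reverse-bump: 6 enters row 2 and ejects 5; 5 enters row 1 and ejects 3. So w(9) = 3. P is now [[1, 5, 8], [2, 6, 9], [4], [7]].
Step i=8: Q has 8 at row 2, column 3; remove 9 from row 2 of P and reverse-bump: 9 enters row 1 and ejects 8. So w(8) = 8. P is now [[1, 5, 9], [2, 6], [4], [7]].
Step i=7: Q has 7 at row 1, column 3; remove that cell from P, ejecting 9. So w(7) = 9. P is now [[1, 5], [2, 6], [4], [7]].
Step i=6: Q has 6 at row 4, column 1; remove 7 from row 4 of P and reverse-bump: 7 enters row 3 and ejects 4; 4 enters row 2 and ejects 2; 2 enters row 1 and ejects 1. So w(6) = 1. P is now [[2, 5], [4, 6], [7]].
Step i=5: Q has 5 at row 2, column 2; remove 6 from row 2 of P and reverse-bump: 6 enters row 1 and ejects 5. So w(5) = 5. P is now [[2, 6], [4], [7]].
Step i=4: Q has 4 at row 1, column 2; remove that cell from P, ejecting 6. So w(4) = 6. P is now [[2], [4], [7]].
Step i=3: Q has 3 at row 3, column 1; remove 7 from row 3 of P and reverse-bump: 7 enters row 2 and ejects 4; 4 enters row 1 and ejects 2. So w(3) = 2. P is now [[4], [7]].
Step i=2: Q has 2 at row 2, column 1; remove 7 from row 2 of P and reverse-bump: 7 enters row 1 and ejects 4. So w(2) = 4. P is now [[7]].
Step i=1: Q has 1 at row 1, column 1; remove that cell from P, ejecting 7. So w(1) = 7. P is now [].

So w = 7 4 2 6 5 1 9 8 3.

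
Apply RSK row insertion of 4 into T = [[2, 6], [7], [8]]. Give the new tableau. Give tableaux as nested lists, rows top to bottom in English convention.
In row 1, 4 replaces 6 (the leftmost entry greater than 4); 6 is bumped to row 2. In row 2, 6 replaces 7 (the leftmost entry greater than 6); 7 is bumped to row 3. In row 3, 7 replaces 8 (the leftmost entry greater than 7); 8 is bumped to row 4. 8 starts a new row 4. The new tableau is [[2, 4], [6], [7], [8]].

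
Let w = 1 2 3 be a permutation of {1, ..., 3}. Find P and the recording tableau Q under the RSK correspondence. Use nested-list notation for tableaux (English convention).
P = [[1, 2, 3]], Q = [[1, 2, 3]]

Insert each entry of the permutation into P by Schensted row insertion, recording in Q the position of each new cell.

Insert 1: appended to row 1. P = [[1]], Q = [[1]].
Insert 2: appended to row 1. P = [[1, 2]], Q = [[1, 2]].
Insert 3: appended to row 1. P = [[1, 2, 3]], Q = [[1, 2, 3]].

So P = [[1, 2, 3]], Q = [[1, 2, 3]].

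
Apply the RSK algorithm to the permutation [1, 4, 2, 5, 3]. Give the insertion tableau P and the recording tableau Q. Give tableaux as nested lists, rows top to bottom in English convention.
P = [[1, 2, 3], [4, 5]], Q = [[1, 2, 4], [3, 5]]

Insert each entry of the permutation into P by Schensted row insertion, recording in Q the position of each new cell.

Insert 1: appended to row 1. P = [[1]].
Insert 4: appended to row 1. P = [[1, 4]].
Insert 2: 2 bumps 4 from row 1; 4 starts row 2. P = [[1, 2], [4]].
Insert 5: appended to row 1. P = [[1, 2, 5], [4]].
Insert 3: 3 bumps 5 from row 1; 5 appends to row 2. P = [[1, 2, 3], [4, 5]].

So P = [[1, 2, 3], [4, 5]], Q = [[1, 2, 4], [3, 5]].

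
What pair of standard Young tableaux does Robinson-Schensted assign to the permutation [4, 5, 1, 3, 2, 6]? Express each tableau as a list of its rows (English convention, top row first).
Insert each entry of the permutation into P by Schensted row insertion, recording in Q the position of each new cell.

Insert 4: appended to row 1. P = [[4]].
Insert 5: appended to row 1. P = [[4, 5]].
Insert 1: 1 bumps 4 from row 1; 4 starts row 2. P = [[1, 5], [4]].
Insert 3: 3 bumps 5 from row 1; 5 appends to row 2. P = [[1, 3], [4, 5]].
Insert 2: 2 bumps 3 from row 1; 3 bumps 4 from row 2; 4 starts row 3. P = [[1, 2], [3, 5], [4]].
Insert 6: appended to row 1. P = [[1, 2, 6], [3, 5], [4]].

So P = [[1, 2, 6], [3, 5], [4]], Q = [[1, 2, 6], [3, 4], [5]].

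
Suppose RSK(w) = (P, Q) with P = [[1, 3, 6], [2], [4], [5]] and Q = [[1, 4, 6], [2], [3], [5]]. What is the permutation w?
Reverse RSK: for i = n, n-1, ..., 1, locate i in Q, remove the corresponding corner cell from P, and reverse-bump its entry up through P; the value ejected from row 1 is w(i).

So w = 5 4 2 3 1 6.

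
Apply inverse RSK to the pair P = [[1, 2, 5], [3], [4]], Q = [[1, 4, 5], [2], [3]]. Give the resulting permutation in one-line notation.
4 3 1 2 5

Reverse the RSK construction: for i from n down to 1, find the cell of Q containing i, remove the entry at that cell from P, and reverse-bump it up through P; the value ejected from row 1 is w(i).

Step i=5: Q has 5 at row 1, column 3; remove that cell from P, ejecting 5. So w(5) = 5. P is now [[1, 2], [3], [4]].
Step i=4: Q has 4 at row 1, column 2; remove that cell from P, ejecting 2. So w(4) = 2. P is now [[1], [3], [4]].
Step i=3: Q has 3 at row 3, column 1; remove 4 from row 3 of P and reverse-bump: 4 enters row 2 and ejects 3; 3 enters row 1 and ejects 1. So w(3) = 1. P is now [[3], [4]].
Step i=2: Q has 2 at row 2, column 1; remove 4 from row 2 of P and reverse-bump: 4 enters row 1 and ejects 3. So w(2) = 3. P is now [[4]].
Step i=1: Q has 1 at row 1, column 1; remove that cell from P, ejecting 4. So w(1) = 4. P is now [].

So w = 4 3 1 2 5.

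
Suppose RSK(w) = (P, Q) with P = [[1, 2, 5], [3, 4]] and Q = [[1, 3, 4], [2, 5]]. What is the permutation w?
Reverse the RSK construction: for i from n down to 1, find the cell of Q containing i, remove the entry at that cell from P, and reverse-bump it up through P; the value ejected from row 1 is w(i).

Step i=5: Q has 5 at row 2, column 2; remove 4 from row 2 of P and reverse-bump: 4 enters row 1 and ejects 2. So w(5) = 2. P is now [[1, 4, 5], [3]].
Step i=4: Q has 4 at row 1, column 3; remove that cell from P, ejecting 5. So w(4) = 5. P is now [[1, 4], [3]].
Step i=3: Q has 3 at row 1, column 2; remove that cell from P, ejecting 4. So w(3) = 4. P is now [[1], [3]].
Step i=2: Q has 2 at row 2, column 1; remove 3 from row 2 of P and reverse-bump: 3 enters row 1 and ejects 1. So w(2) = 1. P is now [[3]].
Step i=1: Q has 1 at row 1, column 1; remove that cell from P, ejecting 3. So w(1) = 3. P is now [].

So w = 3 1 4 5 2.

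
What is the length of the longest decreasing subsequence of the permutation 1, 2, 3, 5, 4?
2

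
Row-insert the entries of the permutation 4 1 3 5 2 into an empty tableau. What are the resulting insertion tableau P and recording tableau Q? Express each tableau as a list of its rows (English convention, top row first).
Insert each entry of the permutation into P by Schensted row insertion, recording in Q the position of each new cell.

Insert 4: appended to row 1. P = [[4]], Q = [[1]].
Insert 1: 1 bumps 4 from row 1; 4 starts row 2. P = [[1], [4]], Q = [[1], [2]].
Insert 3: appended to row 1. P = [[1, 3], [4]], Q = [[1, 3], [2]].
Insert 5: appended to row 1. P = [[1, 3, 5], [4]], Q = [[1, 3, 4], [2]].
Insert 2: 2 bumps 3 from row 1; 3 bumps 4 from row 2; 4 starts row 3. P = [[1, 2, 5], [3], [4]], Q = [[1, 3, 4], [2], [5]].

So P = [[1, 2, 5], [3], [4]], Q = [[1, 3, 4], [2], [5]].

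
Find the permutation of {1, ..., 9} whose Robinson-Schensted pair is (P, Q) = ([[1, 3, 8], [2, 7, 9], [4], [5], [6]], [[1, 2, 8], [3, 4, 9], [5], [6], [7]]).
Reverse RSK: for i = n, n-1, ..., 1, locate i in Q, remove the corresponding corner cell from P, and reverse-bump its entry up through P; the value ejected from row 1 is w(i).

So w = 6 7 2 5 4 3 1 9 8.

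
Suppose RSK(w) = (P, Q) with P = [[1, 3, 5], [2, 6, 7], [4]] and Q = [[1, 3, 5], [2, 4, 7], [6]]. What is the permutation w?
4 2 6 3 7 1 5

Reverse the RSK construction: for i from n down to 1, find the cell of Q containing i, remove the entry at that cell from P, and reverse-bump it up through P; the value ejected from row 1 is w(i).

Step i=7: Q has 7 at row 2, column 3; remove 7 from row 2 of P and reverse-bump: 7 enters row 1 and ejects 5. So w(7) = 5. P is now [[1, 3, 7], [2, 6], [4]].
Step i=6: Q has 6 at row 3, column 1; remove 4 from row 3 of P and reverse-bump: 4 enters row 2 and ejects 2; 2 enters row 1 and ejects 1. So w(6) = 1. P is now [[2, 3, 7], [4, 6]].
Step i=5: Q has 5 at row 1, column 3; remove that cell from P, ejecting 7. So w(5) = 7. P is now [[2, 3], [4, 6]].
Step i=4: Q has 4 at row 2, column 2; remove 6 from row 2 of P and reverse-bump: 6 enters row 1 and ejects 3. So w(4) = 3. P is now [[2, 6], [4]].
Step i=3: Q has 3 at row 1, column 2; remove that cell from P, ejecting 6. So w(3) = 6. P is now [[2], [4]].
Step i=2: Q has 2 at row 2, column 1; remove 4 from row 2 of P and reverse-bump: 4 enters row 1 and ejects 2. So w(2) = 2. P is now [[4]].
Step i=1: Q has 1 at row 1, column 1; remove that cell from P, ejecting 4. So w(1) = 4. P is now [].

So w = 4 2 6 3 7 1 5.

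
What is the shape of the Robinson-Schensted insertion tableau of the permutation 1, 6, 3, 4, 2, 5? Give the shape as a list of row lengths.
[4, 1, 1]

RSK row insertion gives P = [[1, 2, 4, 5], [3], [6]], which has shape [4, 1, 1].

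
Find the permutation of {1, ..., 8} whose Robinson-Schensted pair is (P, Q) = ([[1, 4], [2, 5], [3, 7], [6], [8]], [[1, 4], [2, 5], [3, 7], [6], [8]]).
8 6 3 7 5 2 4 1

Reverse the RSK construction: for i from n down to 1, find the cell of Q containing i, remove the entry at that cell from P, and reverse-bump it up through P; the value ejected from row 1 is w(i).

Step i=8: Q has 8 at row 5, column 1; remove 8 from row 5 of P and reverse-bump: 8 enters row 4 and ejects 6; 6 enters row 3 and ejects 3; 3 enters row 2 and ejects 2; 2 enters row 1 and ejects 1. So w(8) = 1. P is now [[2, 4], [3, 5], [6, 7], [8]].
Step i=7: Q has 7 at row 3, column 2; remove 7 from row 3 of P and reverse-bump: 7 enters row 2 and ejects 5; 5 enters row 1 and ejects 4. So w(7) = 4. P is now [[2, 5], [3, 7], [6], [8]].
Step i=6: Q has 6 at row 4, column 1; remove 8 from row 4 of P and reverse-bump: 8 enters row 3 and ejects 6; 6 enters row 2 and ejects 3; 3 enters row 1 and ejects 2. So w(6) = 2. P is now [[3, 5], [6, 7], [8]].
Step i=5: Q has 5 at row 2, column 2; remove 7 from row 2 of P and reverse-bump: 7 enters row 1 and ejects 5. So w(5) = 5. P is now [[3, 7], [6], [8]].
Step i=4: Q has 4 at row 1, column 2; remove that cell from P, ejecting 7. So w(4) = 7. P is now [[3], [6], [8]].
Step i=3: Q has 3 at row 3, column 1; remove 8 from row 3 of P and reverse-bump: 8 enters row 2 and ejects 6; 6 enters row 1 and ejects 3. So w(3) = 3. P is now [[6], [8]].
Step i=2: Q has 2 at row 2, column 1; remove 8 from row 2 of P and reverse-bump: 8 enters row 1 and ejects 6. So w(2) = 6. P is now [[8]].
Step i=1: Q has 1 at row 1, column 1; remove that cell from P, ejecting 8. So w(1) = 8. P is now [].

So w = 8 6 3 7 5 2 4 1.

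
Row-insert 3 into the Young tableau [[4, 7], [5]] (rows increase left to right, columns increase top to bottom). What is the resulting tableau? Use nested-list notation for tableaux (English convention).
[[3, 7], [4], [5]]

In row 1, 3 replaces 4 (the leftmost entry greater than 3); 4 is bumped to row 2. In row 2, 4 replaces 5 (the leftmost entry greater than 4); 5 is bumped to row 3. 5 starts a new row 3. The new tableau is [[3, 7], [4], [5]].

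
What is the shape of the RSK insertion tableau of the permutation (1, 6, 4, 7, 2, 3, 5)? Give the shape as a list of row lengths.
RSK row insertion gives P = [[1, 2, 3, 5], [4, 7], [6]], which has shape [4, 2, 1].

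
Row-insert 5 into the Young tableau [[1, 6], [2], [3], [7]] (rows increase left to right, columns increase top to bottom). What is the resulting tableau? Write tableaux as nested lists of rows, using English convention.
[[1, 5], [2, 6], [3], [7]]

In row 1, 5 replaces 6 (the leftmost entry greater than 5); 6 is bumped to row 2. 6 is appended to row 2. The new tableau is [[1, 5], [2, 6], [3], [7]].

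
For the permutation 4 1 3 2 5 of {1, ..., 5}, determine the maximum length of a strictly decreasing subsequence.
3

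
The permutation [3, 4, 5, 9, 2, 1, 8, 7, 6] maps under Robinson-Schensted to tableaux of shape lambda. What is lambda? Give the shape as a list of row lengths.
Row-insert each entry into an empty tableau.

After inserting 3: P = [[3]].
After inserting 4: P = [[3, 4]].
After inserting 5: P = [[3, 4, 5]].
After inserting 9: P = [[3, 4, 5, 9]].
After inserting 2: P = [[2, 4, 5, 9], [3]].
After inserting 1: P = [[1, 4, 5, 9], [2], [3]].
After inserting 8: P = [[1, 4, 5, 8], [2, 9], [3]].
After inserting 7: P = [[1, 4, 5, 7], [2, 8], [3, 9]].
After inserting 6: P = [[1, 4, 5, 6], [2, 7], [3, 8], [9]].

The final insertion tableau P = [[1, 4, 5, 6], [2, 7], [3, 8], [9]] has shape [4, 2, 2, 1].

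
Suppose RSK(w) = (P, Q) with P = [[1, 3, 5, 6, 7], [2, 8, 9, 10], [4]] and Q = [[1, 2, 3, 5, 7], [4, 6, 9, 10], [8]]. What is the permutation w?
2 4 8 3 9 5 10 1 6 7

Reverse RSK: for i = n, n-1, ..., 1, locate i in Q, remove the corresponding corner cell from P, and reverse-bump its entry up through P; the value ejected from row 1 is w(i).

So w = 2 4 8 3 9 5 10 1 6 7.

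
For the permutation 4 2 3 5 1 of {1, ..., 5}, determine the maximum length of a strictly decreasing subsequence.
3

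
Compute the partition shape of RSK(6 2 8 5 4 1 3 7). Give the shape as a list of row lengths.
Row-insert each entry into an empty tableau.

After inserting 6: P = [[6]].
After inserting 2: P = [[2], [6]].
After inserting 8: P = [[2, 8], [6]].
After inserting 5: P = [[2, 5], [6, 8]].
After inserting 4: P = [[2, 4], [5, 8], [6]].
After inserting 1: P = [[1, 4], [2, 8], [5], [6]].
After inserting 3: P = [[1, 3], [2, 4], [5, 8], [6]].
After inserting 7: P = [[1, 3, 7], [2, 4], [5, 8], [6]].

The final insertion tableau P = [[1, 3, 7], [2, 4], [5, 8], [6]] has shape [3, 2, 2, 1].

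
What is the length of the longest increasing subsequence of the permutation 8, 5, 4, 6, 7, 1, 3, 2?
3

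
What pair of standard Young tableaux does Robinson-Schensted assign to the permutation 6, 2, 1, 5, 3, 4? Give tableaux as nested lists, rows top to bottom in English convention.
Insert each entry of the permutation into P by Schensted row insertion, recording in Q the position of each new cell.

Insert 6: appended to row 1. P = [[6]].
Insert 2: 2 bumps 6 from row 1; 6 starts row 2. P = [[2], [6]].
Insert 1: 1 bumps 2 from row 1; 2 bumps 6 from row 2; 6 starts row 3. P = [[1], [2], [6]].
Insert 5: appended to row 1. P = [[1, 5], [2], [6]].
Insert 3: 3 bumps 5 from row 1; 5 appends to row 2. P = [[1, 3], [2, 5], [6]].
Insert 4: appended to row 1. P = [[1, 3, 4], [2, 5], [6]].

So P = [[1, 3, 4], [2, 5], [6]], Q = [[1, 4, 6], [2, 5], [3]].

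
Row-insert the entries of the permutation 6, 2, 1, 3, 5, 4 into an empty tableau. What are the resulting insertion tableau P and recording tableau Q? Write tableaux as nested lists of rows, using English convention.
P = [[1, 3, 4], [2, 5], [6]], Q = [[1, 4, 5], [2, 6], [3]]

Insert each entry of the permutation into P by Schensted row insertion, recording in Q the position of each new cell.

Insert 6: appended to row 1. P = [[6]], Q = [[1]].
Insert 2: 2 bumps 6 from row 1; 6 starts row 2. P = [[2], [6]], Q = [[1], [2]].
Insert 1: 1 bumps 2 from row 1; 2 bumps 6 from row 2; 6 starts row 3. P = [[1], [2], [6]], Q = [[1], [2], [3]].
Insert 3: appended to row 1. P = [[1, 3], [2], [6]], Q = [[1, 4], [2], [3]].
Insert 5: appended to row 1. P = [[1, 3, 5], [2], [6]], Q = [[1, 4, 5], [2], [3]].
Insert 4: 4 bumps 5 from row 1; 5 appends to row 2. P = [[1, 3, 4], [2, 5], [6]], Q = [[1, 4, 5], [2, 6], [3]].

So P = [[1, 3, 4], [2, 5], [6]], Q = [[1, 4, 5], [2, 6], [3]].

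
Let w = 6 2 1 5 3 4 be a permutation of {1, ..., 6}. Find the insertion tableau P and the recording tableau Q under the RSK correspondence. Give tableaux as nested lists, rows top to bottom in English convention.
P = [[1, 3, 4], [2, 5], [6]], Q = [[1, 4, 6], [2, 5], [3]]

Insert each entry of the permutation into P by Schensted row insertion, recording in Q the position of each new cell.

Insert 6: appended to row 1. P = [[6]].
Insert 2: 2 bumps 6 from row 1; 6 starts row 2. P = [[2], [6]].
Insert 1: 1 bumps 2 from row 1; 2 bumps 6 from row 2; 6 starts row 3. P = [[1], [2], [6]].
Insert 5: appended to row 1. P = [[1, 5], [2], [6]].
Insert 3: 3 bumps 5 from row 1; 5 appends to row 2. P = [[1, 3], [2, 5], [6]].
Insert 4: appended to row 1. P = [[1, 3, 4], [2, 5], [6]].

So P = [[1, 3, 4], [2, 5], [6]], Q = [[1, 4, 6], [2, 5], [3]].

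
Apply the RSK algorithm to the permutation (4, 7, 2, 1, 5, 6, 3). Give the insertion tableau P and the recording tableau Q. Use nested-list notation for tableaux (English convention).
Insert each entry of the permutation into P by Schensted row insertion, recording in Q the position of each new cell.

Insert 4: appended to row 1. P = [[4]].
Insert 7: appended to row 1. P = [[4, 7]].
Insert 2: 2 bumps 4 from row 1; 4 starts row 2. P = [[2, 7], [4]].
Insert 1: 1 bumps 2 from row 1; 2 bumps 4 from row 2; 4 starts row 3. P = [[1, 7], [2], [4]].
Insert 5: 5 bumps 7 from row 1; 7 appends to row 2. P = [[1, 5], [2, 7], [4]].
Insert 6: appended to row 1. P = [[1, 5, 6], [2, 7], [4]].
Insert 3: 3 bumps 5 from row 1; 5 bumps 7 from row 2; 7 appends to row 3. P = [[1, 3, 6], [2, 5], [4, 7]].

So P = [[1, 3, 6], [2, 5], [4, 7]], Q = [[1, 2, 6], [3, 5], [4, 7]].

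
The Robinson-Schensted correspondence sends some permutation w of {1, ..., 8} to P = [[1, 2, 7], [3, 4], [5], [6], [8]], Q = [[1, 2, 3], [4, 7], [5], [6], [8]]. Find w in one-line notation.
Reverse the RSK construction: for i from n down to 1, find the cell of Q containing i, remove the entry at that cell from P, and reverse-bump it up through P; the value ejected from row 1 is w(i).

Step i=8: Q has 8 at row 5, column 1; remove 8 from row 5 of P and reverse-bump: 8 enters row 4 and ejects 6; 6 enters row 3 and ejects 5; 5 enters row 2 and ejects 4; 4 enters row 1 and ejects 2. So w(8) = 2. P is now [[1, 4, 7], [3, 5], [6], [8]].
Step i=7: Q has 7 at row 2, column 2; remove 5 from row 2 of P and reverse-bump: 5 enters row 1 and ejects 4. So w(7) = 4. P is now [[1, 5, 7], [3], [6], [8]].
Step i=6: Q has 6 at row 4, column 1; remove 8 from row 4 of P and reverse-bump: 8 enters row 3 and ejects 6; 6 enters row 2 and ejects 3; 3 enters row 1 and ejects 1. So w(6) = 1. P is now [[3, 5, 7], [6], [8]].
Step i=5: Q has 5 at row 3, column 1; remove 8 from row 3 of P and reverse-bump: 8 enters row 2 and ejects 6; 6 enters row 1 and ejects 5. So w(5) = 5. P is now [[3, 6, 7], [8]].
Step i=4: Q has 4 at row 2, column 1; remove 8 from row 2 of P and reverse-bump: 8 enters row 1 and ejects 7. So w(4) = 7. P is now [[3, 6, 8]].
Step i=3: Q has 3 at row 1, column 3; remove that cell from P, ejecting 8. So w(3) = 8. P is now [[3, 6]].
Step i=2: Q has 2 at row 1, column 2; remove that cell from P, ejecting 6. So w(2) = 6. P is now [[3]].
Step i=1: Q has 1 at row 1, column 1; remove that cell from P, ejecting 3. So w(1) = 3. P is now [].

So w = 3 6 8 7 5 1 4 2.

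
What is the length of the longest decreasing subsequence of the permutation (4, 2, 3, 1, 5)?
3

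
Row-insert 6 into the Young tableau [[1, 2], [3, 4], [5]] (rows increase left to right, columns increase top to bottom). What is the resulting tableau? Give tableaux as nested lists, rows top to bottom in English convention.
[[1, 2, 6], [3, 4], [5]]

6 is larger than every entry of row 1, so it is appended to row 1. The new tableau is [[1, 2, 6], [3, 4], [5]].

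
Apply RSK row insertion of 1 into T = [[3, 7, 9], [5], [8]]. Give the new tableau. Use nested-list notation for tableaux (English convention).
[[1, 7, 9], [3], [5], [8]]

In row 1, 1 replaces 3 (the leftmost entry greater than 1); 3 is bumped to row 2. In row 2, 3 replaces 5 (the leftmost entry greater than 3); 5 is bumped to row 3. In row 3, 5 replaces 8 (the leftmost entry greater than 5); 8 is bumped to row 4. 8 starts a new row 4. The new tableau is [[1, 7, 9], [3], [5], [8]].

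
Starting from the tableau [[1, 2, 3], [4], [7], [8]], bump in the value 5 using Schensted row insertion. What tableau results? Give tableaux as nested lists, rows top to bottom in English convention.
5 is larger than every entry of row 1, so it is appended to row 1. The new tableau is [[1, 2, 3, 5], [4], [7], [8]].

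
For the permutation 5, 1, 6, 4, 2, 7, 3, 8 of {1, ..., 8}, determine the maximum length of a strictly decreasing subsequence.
3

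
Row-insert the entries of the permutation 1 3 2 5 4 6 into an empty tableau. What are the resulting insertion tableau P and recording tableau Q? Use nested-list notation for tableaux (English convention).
P = [[1, 2, 4, 6], [3, 5]], Q = [[1, 2, 4, 6], [3, 5]]

Insert each entry of the permutation into P by Schensted row insertion, recording in Q the position of each new cell.

Insert 1: appended to row 1. P = [[1]].
Insert 3: appended to row 1. P = [[1, 3]].
Insert 2: 2 bumps 3 from row 1; 3 starts row 2. P = [[1, 2], [3]].
Insert 5: appended to row 1. P = [[1, 2, 5], [3]].
Insert 4: 4 bumps 5 from row 1; 5 appends to row 2. P = [[1, 2, 4], [3, 5]].
Insert 6: appended to row 1. P = [[1, 2, 4, 6], [3, 5]].

So P = [[1, 2, 4, 6], [3, 5]], Q = [[1, 2, 4, 6], [3, 5]].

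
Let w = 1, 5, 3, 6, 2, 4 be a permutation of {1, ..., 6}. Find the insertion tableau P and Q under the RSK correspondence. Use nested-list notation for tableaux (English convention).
P = [[1, 2, 4], [3, 6], [5]], Q = [[1, 2, 4], [3, 6], [5]]

Insert each entry of the permutation into P by Schensted row insertion, recording in Q the position of each new cell.

Insert 1: appended to row 1. P = [[1]].
Insert 5: appended to row 1. P = [[1, 5]].
Insert 3: 3 bumps 5 from row 1; 5 starts row 2. P = [[1, 3], [5]].
Insert 6: appended to row 1. P = [[1, 3, 6], [5]].
Insert 2: 2 bumps 3 from row 1; 3 bumps 5 from row 2; 5 starts row 3. P = [[1, 2, 6], [3], [5]].
Insert 4: 4 bumps 6 from row 1; 6 appends to row 2. P = [[1, 2, 4], [3, 6], [5]].

So P = [[1, 2, 4], [3, 6], [5]], Q = [[1, 2, 4], [3, 6], [5]].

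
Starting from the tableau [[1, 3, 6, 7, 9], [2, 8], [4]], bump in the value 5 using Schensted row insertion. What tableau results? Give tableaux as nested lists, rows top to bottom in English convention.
In row 1, 5 replaces 6 (the leftmost entry greater than 5); 6 is bumped to row 2. In row 2, 6 replaces 8 (the leftmost entry greater than 6); 8 is bumped to row 3. 8 is appended to row 3. The new tableau is [[1, 3, 5, 7, 9], [2, 6], [4, 8]].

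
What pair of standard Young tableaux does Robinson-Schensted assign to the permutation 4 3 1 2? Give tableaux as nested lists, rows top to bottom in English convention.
Insert each entry of the permutation into P by Schensted row insertion, recording in Q the position of each new cell.

Insert 4: appended to row 1. P = [[4]].
Insert 3: 3 bumps 4 from row 1; 4 starts row 2. P = [[3], [4]].
Insert 1: 1 bumps 3 from row 1; 3 bumps 4 from row 2; 4 starts row 3. P = [[1], [3], [4]].
Insert 2: appended to row 1. P = [[1, 2], [3], [4]].

So P = [[1, 2], [3], [4]], Q = [[1, 4], [2], [3]].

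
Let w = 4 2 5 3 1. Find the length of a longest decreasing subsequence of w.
3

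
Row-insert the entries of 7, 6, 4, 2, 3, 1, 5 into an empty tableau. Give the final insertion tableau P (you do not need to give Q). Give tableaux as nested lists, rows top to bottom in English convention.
Insert 7: appended to row 1. P = [[7]].
Insert 6: 6 bumps 7 from row 1; 7 starts row 2. P = [[6], [7]].
Insert 4: 4 bumps 6 from row 1; 6 bumps 7 from row 2; 7 starts row 3. P = [[4], [6], [7]].
Insert 2: 2 bumps 4 from row 1; 4 bumps 6 from row 2; 6 bumps 7 from row 3; 7 starts row 4. P = [[2], [4], [6], [7]].
Insert 3: appended to row 1. P = [[2, 3], [4], [6], [7]].
Insert 1: 1 bumps 2 from row 1; 2 bumps 4 from row 2; 4 bumps 6 from row 3; 6 bumps 7 from row 4; 7 starts row 5. P = [[1, 3], [2], [4], [6], [7]].
Insert 5: appended to row 1. P = [[1, 3, 5], [2], [4], [6], [7]].

So P = [[1, 3, 5], [2], [4], [6], [7]].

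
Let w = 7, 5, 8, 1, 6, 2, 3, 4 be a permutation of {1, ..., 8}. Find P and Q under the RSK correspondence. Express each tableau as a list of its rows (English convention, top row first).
P = [[1, 2, 3, 4], [5, 6], [7, 8]], Q = [[1, 3, 7, 8], [2, 5], [4, 6]]

Insert each entry of the permutation into P by Schensted row insertion, recording in Q the position of each new cell.

Insert 7: appended to row 1. P = [[7]].
Insert 5: 5 bumps 7 from row 1; 7 starts row 2. P = [[5], [7]].
Insert 8: appended to row 1. P = [[5, 8], [7]].
Insert 1: 1 bumps 5 from row 1; 5 bumps 7 from row 2; 7 starts row 3. P = [[1, 8], [5], [7]].
Insert 6: 6 bumps 8 from row 1; 8 appends to row 2. P = [[1, 6], [5, 8], [7]].
Insert 2: 2 bumps 6 from row 1; 6 bumps 8 from row 2; 8 appends to row 3. P = [[1, 2], [5, 6], [7, 8]].
Insert 3: appended to row 1. P = [[1, 2, 3], [5, 6], [7, 8]].
Insert 4: appended to row 1. P = [[1, 2, 3, 4], [5, 6], [7, 8]].

So P = [[1, 2, 3, 4], [5, 6], [7, 8]], Q = [[1, 3, 7, 8], [2, 5], [4, 6]].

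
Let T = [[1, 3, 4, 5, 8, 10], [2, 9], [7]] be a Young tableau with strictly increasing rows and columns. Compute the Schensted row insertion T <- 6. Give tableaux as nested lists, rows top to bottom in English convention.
In row 1, 6 replaces 8 (the leftmost entry greater than 6); 8 is bumped to row 2. In row 2, 8 replaces 9 (the leftmost entry greater than 8); 9 is bumped to row 3. 9 is appended to row 3. The new tableau is [[1, 3, 4, 5, 6, 10], [2, 8], [7, 9]].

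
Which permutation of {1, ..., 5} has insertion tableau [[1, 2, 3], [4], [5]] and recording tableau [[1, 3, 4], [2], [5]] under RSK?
5 1 2 4 3

Reverse the RSK construction: for i from n down to 1, find the cell of Q containing i, remove the entry at that cell from P, and reverse-bump it up through P; the value ejected from row 1 is w(i).

Step i=5: Q has 5 at row 3, column 1; remove 5 from row 3 of P and reverse-bump: 5 enters row 2 and ejects 4; 4 enters row 1 and ejects 3. So w(5) = 3. P is now [[1, 2, 4], [5]].
Step i=4: Q has 4 at row 1, column 3; remove that cell from P, ejecting 4. So w(4) = 4. P is now [[1, 2], [5]].
Step i=3: Q has 3 at row 1, column 2; remove that cell from P, ejecting 2. So w(3) = 2. P is now [[1], [5]].
Step i=2: Q has 2 at row 2, column 1; remove 5 from row 2 of P and reverse-bump: 5 enters row 1 and ejects 1. So w(2) = 1. P is now [[5]].
Step i=1: Q has 1 at row 1, column 1; remove that cell from P, ejecting 5. So w(1) = 5. P is now [].

So w = 5 1 2 4 3.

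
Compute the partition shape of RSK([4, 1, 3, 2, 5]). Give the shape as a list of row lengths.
[3, 1, 1]

Row-insert each entry into an empty tableau.

After inserting 4: P = [[4]].
After inserting 1: P = [[1], [4]].
After inserting 3: P = [[1, 3], [4]].
After inserting 2: P = [[1, 2], [3], [4]].
After inserting 5: P = [[1, 2, 5], [3], [4]].

The final insertion tableau P = [[1, 2, 5], [3], [4]] has shape [3, 1, 1].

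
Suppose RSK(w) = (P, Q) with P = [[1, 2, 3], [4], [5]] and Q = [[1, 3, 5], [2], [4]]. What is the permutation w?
5 1 4 2 3

Reverse the RSK construction: for i from n down to 1, find the cell of Q containing i, remove the entry at that cell from P, and reverse-bump it up through P; the value ejected from row 1 is w(i).

Step i=5: Q has 5 at row 1, column 3; remove that cell from P, ejecting 3. So w(5) = 3. P is now [[1, 2], [4], [5]].
Step i=4: Q has 4 at row 3, column 1; remove 5 from row 3 of P and reverse-bump: 5 enters row 2 and ejects 4; 4 enters row 1 and ejects 2. So w(4) = 2. P is now [[1, 4], [5]].
Step i=3: Q has 3 at row 1, column 2; remove that cell from P, ejecting 4. So w(3) = 4. P is now [[1], [5]].
Step i=2: Q has 2 at row 2, column 1; remove 5 from row 2 of P and reverse-bump: 5 enters row 1 and ejects 1. So w(2) = 1. P is now [[5]].
Step i=1: Q has 1 at row 1, column 1; remove that cell from P, ejecting 5. So w(1) = 5. P is now [].

So w = 5 1 4 2 3.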